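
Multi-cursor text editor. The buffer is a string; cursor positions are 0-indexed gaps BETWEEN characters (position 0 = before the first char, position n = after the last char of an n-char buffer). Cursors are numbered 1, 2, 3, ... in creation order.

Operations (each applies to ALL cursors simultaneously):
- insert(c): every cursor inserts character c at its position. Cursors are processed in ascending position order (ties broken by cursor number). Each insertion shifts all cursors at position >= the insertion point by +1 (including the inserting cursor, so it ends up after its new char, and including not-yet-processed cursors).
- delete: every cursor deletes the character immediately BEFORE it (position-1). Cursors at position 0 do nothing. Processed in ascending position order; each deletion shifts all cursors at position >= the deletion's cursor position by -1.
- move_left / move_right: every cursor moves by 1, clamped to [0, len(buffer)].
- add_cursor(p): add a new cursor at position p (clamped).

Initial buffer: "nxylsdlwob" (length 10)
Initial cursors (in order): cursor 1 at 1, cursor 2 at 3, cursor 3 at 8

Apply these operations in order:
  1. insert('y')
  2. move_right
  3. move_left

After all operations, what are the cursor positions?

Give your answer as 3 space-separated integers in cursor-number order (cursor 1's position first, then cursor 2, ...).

After op 1 (insert('y')): buffer="nyxyylsdlwyob" (len 13), cursors c1@2 c2@5 c3@11, authorship .1..2.....3..
After op 2 (move_right): buffer="nyxyylsdlwyob" (len 13), cursors c1@3 c2@6 c3@12, authorship .1..2.....3..
After op 3 (move_left): buffer="nyxyylsdlwyob" (len 13), cursors c1@2 c2@5 c3@11, authorship .1..2.....3..

Answer: 2 5 11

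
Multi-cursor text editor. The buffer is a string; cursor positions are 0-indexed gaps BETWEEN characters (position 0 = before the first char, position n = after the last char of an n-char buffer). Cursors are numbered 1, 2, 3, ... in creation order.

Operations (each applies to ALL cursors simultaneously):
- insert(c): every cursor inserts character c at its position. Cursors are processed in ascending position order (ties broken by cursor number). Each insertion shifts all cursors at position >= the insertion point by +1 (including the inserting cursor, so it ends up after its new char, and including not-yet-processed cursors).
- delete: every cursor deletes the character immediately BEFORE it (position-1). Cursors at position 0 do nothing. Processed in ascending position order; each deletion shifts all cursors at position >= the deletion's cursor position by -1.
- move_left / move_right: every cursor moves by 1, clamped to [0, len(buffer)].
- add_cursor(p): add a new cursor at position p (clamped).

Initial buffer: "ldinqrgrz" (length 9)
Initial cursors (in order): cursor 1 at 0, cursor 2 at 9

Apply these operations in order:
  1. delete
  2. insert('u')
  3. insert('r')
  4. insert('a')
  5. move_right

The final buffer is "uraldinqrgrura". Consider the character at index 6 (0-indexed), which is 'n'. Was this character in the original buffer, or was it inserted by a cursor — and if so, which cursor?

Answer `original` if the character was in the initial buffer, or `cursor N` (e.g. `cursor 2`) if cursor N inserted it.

Answer: original

Derivation:
After op 1 (delete): buffer="ldinqrgr" (len 8), cursors c1@0 c2@8, authorship ........
After op 2 (insert('u')): buffer="uldinqrgru" (len 10), cursors c1@1 c2@10, authorship 1........2
After op 3 (insert('r')): buffer="urldinqrgrur" (len 12), cursors c1@2 c2@12, authorship 11........22
After op 4 (insert('a')): buffer="uraldinqrgrura" (len 14), cursors c1@3 c2@14, authorship 111........222
After op 5 (move_right): buffer="uraldinqrgrura" (len 14), cursors c1@4 c2@14, authorship 111........222
Authorship (.=original, N=cursor N): 1 1 1 . . . . . . . . 2 2 2
Index 6: author = original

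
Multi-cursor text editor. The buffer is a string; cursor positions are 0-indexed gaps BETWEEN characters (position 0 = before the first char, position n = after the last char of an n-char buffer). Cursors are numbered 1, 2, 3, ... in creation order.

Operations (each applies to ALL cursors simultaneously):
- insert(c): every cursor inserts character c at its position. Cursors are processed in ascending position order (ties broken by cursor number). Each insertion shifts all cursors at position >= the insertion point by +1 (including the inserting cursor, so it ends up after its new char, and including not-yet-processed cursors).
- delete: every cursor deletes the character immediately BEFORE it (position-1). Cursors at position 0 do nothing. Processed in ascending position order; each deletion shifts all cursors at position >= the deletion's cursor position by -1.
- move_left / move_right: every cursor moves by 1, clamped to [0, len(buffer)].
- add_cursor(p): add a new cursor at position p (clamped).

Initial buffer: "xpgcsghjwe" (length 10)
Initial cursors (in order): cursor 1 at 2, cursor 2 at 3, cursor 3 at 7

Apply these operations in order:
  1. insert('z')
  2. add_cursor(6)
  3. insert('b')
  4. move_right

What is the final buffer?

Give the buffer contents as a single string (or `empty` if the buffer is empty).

After op 1 (insert('z')): buffer="xpzgzcsghzjwe" (len 13), cursors c1@3 c2@5 c3@10, authorship ..1.2....3...
After op 2 (add_cursor(6)): buffer="xpzgzcsghzjwe" (len 13), cursors c1@3 c2@5 c4@6 c3@10, authorship ..1.2....3...
After op 3 (insert('b')): buffer="xpzbgzbcbsghzbjwe" (len 17), cursors c1@4 c2@7 c4@9 c3@14, authorship ..11.22.4...33...
After op 4 (move_right): buffer="xpzbgzbcbsghzbjwe" (len 17), cursors c1@5 c2@8 c4@10 c3@15, authorship ..11.22.4...33...

Answer: xpzbgzbcbsghzbjwe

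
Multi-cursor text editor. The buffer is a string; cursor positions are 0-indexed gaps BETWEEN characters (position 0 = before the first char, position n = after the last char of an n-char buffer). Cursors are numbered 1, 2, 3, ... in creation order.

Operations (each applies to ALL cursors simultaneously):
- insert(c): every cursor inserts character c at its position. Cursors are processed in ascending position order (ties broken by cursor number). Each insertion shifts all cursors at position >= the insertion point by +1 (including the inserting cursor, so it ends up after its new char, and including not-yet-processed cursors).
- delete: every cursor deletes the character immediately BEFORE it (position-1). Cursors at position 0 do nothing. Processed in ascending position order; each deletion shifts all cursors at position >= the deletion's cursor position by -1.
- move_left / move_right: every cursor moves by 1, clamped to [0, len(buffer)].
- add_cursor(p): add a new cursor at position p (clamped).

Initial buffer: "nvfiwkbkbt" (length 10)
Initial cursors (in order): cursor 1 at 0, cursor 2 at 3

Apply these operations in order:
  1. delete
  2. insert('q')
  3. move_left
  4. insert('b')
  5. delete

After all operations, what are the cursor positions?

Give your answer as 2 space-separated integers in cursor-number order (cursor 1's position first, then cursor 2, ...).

Answer: 0 3

Derivation:
After op 1 (delete): buffer="nviwkbkbt" (len 9), cursors c1@0 c2@2, authorship .........
After op 2 (insert('q')): buffer="qnvqiwkbkbt" (len 11), cursors c1@1 c2@4, authorship 1..2.......
After op 3 (move_left): buffer="qnvqiwkbkbt" (len 11), cursors c1@0 c2@3, authorship 1..2.......
After op 4 (insert('b')): buffer="bqnvbqiwkbkbt" (len 13), cursors c1@1 c2@5, authorship 11..22.......
After op 5 (delete): buffer="qnvqiwkbkbt" (len 11), cursors c1@0 c2@3, authorship 1..2.......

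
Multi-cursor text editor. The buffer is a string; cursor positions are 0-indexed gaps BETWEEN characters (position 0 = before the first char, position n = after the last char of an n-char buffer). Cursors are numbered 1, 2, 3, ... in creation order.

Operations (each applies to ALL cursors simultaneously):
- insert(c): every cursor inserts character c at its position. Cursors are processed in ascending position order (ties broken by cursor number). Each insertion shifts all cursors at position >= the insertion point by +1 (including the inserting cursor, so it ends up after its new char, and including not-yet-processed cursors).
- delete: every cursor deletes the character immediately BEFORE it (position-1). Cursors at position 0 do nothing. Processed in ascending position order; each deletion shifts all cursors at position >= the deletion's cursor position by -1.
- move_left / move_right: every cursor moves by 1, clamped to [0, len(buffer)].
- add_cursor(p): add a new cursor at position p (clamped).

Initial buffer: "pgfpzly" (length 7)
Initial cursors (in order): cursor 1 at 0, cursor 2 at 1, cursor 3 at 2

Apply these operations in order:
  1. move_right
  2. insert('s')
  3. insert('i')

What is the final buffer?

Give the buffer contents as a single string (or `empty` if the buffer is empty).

After op 1 (move_right): buffer="pgfpzly" (len 7), cursors c1@1 c2@2 c3@3, authorship .......
After op 2 (insert('s')): buffer="psgsfspzly" (len 10), cursors c1@2 c2@4 c3@6, authorship .1.2.3....
After op 3 (insert('i')): buffer="psigsifsipzly" (len 13), cursors c1@3 c2@6 c3@9, authorship .11.22.33....

Answer: psigsifsipzly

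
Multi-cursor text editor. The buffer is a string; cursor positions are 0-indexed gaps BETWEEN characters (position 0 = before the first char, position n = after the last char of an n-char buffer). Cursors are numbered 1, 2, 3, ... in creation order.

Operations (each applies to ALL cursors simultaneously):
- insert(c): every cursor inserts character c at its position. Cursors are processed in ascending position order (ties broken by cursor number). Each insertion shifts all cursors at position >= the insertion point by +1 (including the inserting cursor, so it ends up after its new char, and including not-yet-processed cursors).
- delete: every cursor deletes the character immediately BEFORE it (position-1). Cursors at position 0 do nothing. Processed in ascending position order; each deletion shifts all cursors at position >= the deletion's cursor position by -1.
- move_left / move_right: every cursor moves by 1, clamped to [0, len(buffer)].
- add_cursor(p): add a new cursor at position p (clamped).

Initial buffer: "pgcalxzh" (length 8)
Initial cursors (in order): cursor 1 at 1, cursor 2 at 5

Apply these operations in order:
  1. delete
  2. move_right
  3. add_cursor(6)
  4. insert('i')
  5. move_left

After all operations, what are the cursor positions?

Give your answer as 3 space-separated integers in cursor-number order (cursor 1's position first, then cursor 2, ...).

After op 1 (delete): buffer="gcaxzh" (len 6), cursors c1@0 c2@3, authorship ......
After op 2 (move_right): buffer="gcaxzh" (len 6), cursors c1@1 c2@4, authorship ......
After op 3 (add_cursor(6)): buffer="gcaxzh" (len 6), cursors c1@1 c2@4 c3@6, authorship ......
After op 4 (insert('i')): buffer="gicaxizhi" (len 9), cursors c1@2 c2@6 c3@9, authorship .1...2..3
After op 5 (move_left): buffer="gicaxizhi" (len 9), cursors c1@1 c2@5 c3@8, authorship .1...2..3

Answer: 1 5 8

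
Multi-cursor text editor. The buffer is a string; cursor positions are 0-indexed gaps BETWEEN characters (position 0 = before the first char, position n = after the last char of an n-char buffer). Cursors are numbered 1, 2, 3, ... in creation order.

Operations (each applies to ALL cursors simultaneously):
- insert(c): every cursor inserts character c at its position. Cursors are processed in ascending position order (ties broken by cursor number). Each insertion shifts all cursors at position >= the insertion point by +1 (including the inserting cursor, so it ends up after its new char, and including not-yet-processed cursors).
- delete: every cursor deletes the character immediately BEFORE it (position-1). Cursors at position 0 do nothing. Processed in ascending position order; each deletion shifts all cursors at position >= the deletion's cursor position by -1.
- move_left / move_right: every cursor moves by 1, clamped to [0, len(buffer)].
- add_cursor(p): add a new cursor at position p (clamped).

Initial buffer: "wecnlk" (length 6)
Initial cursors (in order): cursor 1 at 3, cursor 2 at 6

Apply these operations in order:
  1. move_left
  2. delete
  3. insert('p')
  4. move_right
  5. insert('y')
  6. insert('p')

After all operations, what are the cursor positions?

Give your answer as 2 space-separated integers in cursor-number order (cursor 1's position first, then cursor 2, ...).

After op 1 (move_left): buffer="wecnlk" (len 6), cursors c1@2 c2@5, authorship ......
After op 2 (delete): buffer="wcnk" (len 4), cursors c1@1 c2@3, authorship ....
After op 3 (insert('p')): buffer="wpcnpk" (len 6), cursors c1@2 c2@5, authorship .1..2.
After op 4 (move_right): buffer="wpcnpk" (len 6), cursors c1@3 c2@6, authorship .1..2.
After op 5 (insert('y')): buffer="wpcynpky" (len 8), cursors c1@4 c2@8, authorship .1.1.2.2
After op 6 (insert('p')): buffer="wpcypnpkyp" (len 10), cursors c1@5 c2@10, authorship .1.11.2.22

Answer: 5 10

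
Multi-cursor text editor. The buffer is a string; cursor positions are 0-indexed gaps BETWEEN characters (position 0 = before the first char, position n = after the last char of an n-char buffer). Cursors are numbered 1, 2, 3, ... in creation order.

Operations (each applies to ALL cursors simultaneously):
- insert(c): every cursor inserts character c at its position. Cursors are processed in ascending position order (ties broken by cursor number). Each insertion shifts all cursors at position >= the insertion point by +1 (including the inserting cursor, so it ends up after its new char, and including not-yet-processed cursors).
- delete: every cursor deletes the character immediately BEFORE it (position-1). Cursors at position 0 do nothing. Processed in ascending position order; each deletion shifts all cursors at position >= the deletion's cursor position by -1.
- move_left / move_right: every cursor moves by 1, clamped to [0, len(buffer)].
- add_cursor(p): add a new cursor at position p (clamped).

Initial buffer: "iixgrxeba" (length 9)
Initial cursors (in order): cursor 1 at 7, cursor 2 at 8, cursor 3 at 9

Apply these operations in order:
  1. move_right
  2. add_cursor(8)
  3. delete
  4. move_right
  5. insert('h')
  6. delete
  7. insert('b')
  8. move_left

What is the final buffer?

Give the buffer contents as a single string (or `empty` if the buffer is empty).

Answer: iixgrbbbb

Derivation:
After op 1 (move_right): buffer="iixgrxeba" (len 9), cursors c1@8 c2@9 c3@9, authorship .........
After op 2 (add_cursor(8)): buffer="iixgrxeba" (len 9), cursors c1@8 c4@8 c2@9 c3@9, authorship .........
After op 3 (delete): buffer="iixgr" (len 5), cursors c1@5 c2@5 c3@5 c4@5, authorship .....
After op 4 (move_right): buffer="iixgr" (len 5), cursors c1@5 c2@5 c3@5 c4@5, authorship .....
After op 5 (insert('h')): buffer="iixgrhhhh" (len 9), cursors c1@9 c2@9 c3@9 c4@9, authorship .....1234
After op 6 (delete): buffer="iixgr" (len 5), cursors c1@5 c2@5 c3@5 c4@5, authorship .....
After op 7 (insert('b')): buffer="iixgrbbbb" (len 9), cursors c1@9 c2@9 c3@9 c4@9, authorship .....1234
After op 8 (move_left): buffer="iixgrbbbb" (len 9), cursors c1@8 c2@8 c3@8 c4@8, authorship .....1234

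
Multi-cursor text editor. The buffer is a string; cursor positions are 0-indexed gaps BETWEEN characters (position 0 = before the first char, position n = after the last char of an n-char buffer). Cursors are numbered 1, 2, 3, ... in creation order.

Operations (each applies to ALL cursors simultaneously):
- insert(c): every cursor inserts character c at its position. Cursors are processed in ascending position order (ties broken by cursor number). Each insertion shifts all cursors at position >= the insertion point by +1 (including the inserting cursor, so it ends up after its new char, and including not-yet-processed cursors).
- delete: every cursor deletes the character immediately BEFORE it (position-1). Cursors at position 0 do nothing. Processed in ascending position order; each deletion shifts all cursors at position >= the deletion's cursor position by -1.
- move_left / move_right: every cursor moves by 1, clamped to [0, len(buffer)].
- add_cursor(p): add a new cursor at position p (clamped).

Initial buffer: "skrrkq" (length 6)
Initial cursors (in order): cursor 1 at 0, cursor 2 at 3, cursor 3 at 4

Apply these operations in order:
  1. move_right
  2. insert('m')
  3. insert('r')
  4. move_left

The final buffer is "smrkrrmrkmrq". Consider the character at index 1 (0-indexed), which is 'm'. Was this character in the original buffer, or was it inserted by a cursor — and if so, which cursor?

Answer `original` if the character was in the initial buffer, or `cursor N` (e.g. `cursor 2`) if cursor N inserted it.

Answer: cursor 1

Derivation:
After op 1 (move_right): buffer="skrrkq" (len 6), cursors c1@1 c2@4 c3@5, authorship ......
After op 2 (insert('m')): buffer="smkrrmkmq" (len 9), cursors c1@2 c2@6 c3@8, authorship .1...2.3.
After op 3 (insert('r')): buffer="smrkrrmrkmrq" (len 12), cursors c1@3 c2@8 c3@11, authorship .11...22.33.
After op 4 (move_left): buffer="smrkrrmrkmrq" (len 12), cursors c1@2 c2@7 c3@10, authorship .11...22.33.
Authorship (.=original, N=cursor N): . 1 1 . . . 2 2 . 3 3 .
Index 1: author = 1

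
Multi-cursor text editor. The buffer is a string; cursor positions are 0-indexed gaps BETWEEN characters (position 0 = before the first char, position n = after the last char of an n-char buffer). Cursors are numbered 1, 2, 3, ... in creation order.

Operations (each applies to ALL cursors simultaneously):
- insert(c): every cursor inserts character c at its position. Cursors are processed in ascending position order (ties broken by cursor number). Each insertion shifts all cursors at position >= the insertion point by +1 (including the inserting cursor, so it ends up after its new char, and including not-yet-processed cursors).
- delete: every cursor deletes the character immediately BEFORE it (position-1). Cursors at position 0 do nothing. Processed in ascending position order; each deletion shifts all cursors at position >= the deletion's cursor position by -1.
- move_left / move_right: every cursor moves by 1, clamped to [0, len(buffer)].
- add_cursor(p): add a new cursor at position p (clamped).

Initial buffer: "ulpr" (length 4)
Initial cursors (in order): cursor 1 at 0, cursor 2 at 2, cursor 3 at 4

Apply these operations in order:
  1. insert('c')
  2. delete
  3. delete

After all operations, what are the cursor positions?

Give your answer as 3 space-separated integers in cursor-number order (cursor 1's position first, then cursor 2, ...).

After op 1 (insert('c')): buffer="culcprc" (len 7), cursors c1@1 c2@4 c3@7, authorship 1..2..3
After op 2 (delete): buffer="ulpr" (len 4), cursors c1@0 c2@2 c3@4, authorship ....
After op 3 (delete): buffer="up" (len 2), cursors c1@0 c2@1 c3@2, authorship ..

Answer: 0 1 2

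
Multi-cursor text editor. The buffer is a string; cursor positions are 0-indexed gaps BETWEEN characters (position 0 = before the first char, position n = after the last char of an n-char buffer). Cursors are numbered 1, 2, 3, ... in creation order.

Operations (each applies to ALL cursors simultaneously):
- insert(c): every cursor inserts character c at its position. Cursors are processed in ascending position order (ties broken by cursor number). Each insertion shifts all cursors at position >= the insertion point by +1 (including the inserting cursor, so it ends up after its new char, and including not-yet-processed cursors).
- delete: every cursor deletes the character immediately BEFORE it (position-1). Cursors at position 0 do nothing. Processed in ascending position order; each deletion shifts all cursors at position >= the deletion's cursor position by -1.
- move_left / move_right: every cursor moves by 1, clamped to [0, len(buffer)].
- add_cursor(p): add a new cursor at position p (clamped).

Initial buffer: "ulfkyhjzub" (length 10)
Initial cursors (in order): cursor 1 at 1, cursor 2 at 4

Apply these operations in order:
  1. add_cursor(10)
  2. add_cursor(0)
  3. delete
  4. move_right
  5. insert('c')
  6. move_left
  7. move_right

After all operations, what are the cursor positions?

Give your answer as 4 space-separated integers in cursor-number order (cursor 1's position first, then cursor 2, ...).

After op 1 (add_cursor(10)): buffer="ulfkyhjzub" (len 10), cursors c1@1 c2@4 c3@10, authorship ..........
After op 2 (add_cursor(0)): buffer="ulfkyhjzub" (len 10), cursors c4@0 c1@1 c2@4 c3@10, authorship ..........
After op 3 (delete): buffer="lfyhjzu" (len 7), cursors c1@0 c4@0 c2@2 c3@7, authorship .......
After op 4 (move_right): buffer="lfyhjzu" (len 7), cursors c1@1 c4@1 c2@3 c3@7, authorship .......
After op 5 (insert('c')): buffer="lccfychjzuc" (len 11), cursors c1@3 c4@3 c2@6 c3@11, authorship .14..2....3
After op 6 (move_left): buffer="lccfychjzuc" (len 11), cursors c1@2 c4@2 c2@5 c3@10, authorship .14..2....3
After op 7 (move_right): buffer="lccfychjzuc" (len 11), cursors c1@3 c4@3 c2@6 c3@11, authorship .14..2....3

Answer: 3 6 11 3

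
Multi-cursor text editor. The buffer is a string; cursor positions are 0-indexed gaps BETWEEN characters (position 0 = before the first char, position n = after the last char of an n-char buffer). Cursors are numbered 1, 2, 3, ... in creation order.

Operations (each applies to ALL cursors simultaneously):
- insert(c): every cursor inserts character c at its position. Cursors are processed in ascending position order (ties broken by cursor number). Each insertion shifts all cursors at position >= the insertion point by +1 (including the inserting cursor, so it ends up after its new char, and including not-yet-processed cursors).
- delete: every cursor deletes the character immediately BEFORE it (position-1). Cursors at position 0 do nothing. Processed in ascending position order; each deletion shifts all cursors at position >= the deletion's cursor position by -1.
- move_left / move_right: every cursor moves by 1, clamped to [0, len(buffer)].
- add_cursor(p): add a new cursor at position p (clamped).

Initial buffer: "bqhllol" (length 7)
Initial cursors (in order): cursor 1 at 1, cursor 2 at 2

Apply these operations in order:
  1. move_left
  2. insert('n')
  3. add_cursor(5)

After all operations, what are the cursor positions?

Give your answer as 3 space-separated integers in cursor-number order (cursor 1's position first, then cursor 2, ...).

After op 1 (move_left): buffer="bqhllol" (len 7), cursors c1@0 c2@1, authorship .......
After op 2 (insert('n')): buffer="nbnqhllol" (len 9), cursors c1@1 c2@3, authorship 1.2......
After op 3 (add_cursor(5)): buffer="nbnqhllol" (len 9), cursors c1@1 c2@3 c3@5, authorship 1.2......

Answer: 1 3 5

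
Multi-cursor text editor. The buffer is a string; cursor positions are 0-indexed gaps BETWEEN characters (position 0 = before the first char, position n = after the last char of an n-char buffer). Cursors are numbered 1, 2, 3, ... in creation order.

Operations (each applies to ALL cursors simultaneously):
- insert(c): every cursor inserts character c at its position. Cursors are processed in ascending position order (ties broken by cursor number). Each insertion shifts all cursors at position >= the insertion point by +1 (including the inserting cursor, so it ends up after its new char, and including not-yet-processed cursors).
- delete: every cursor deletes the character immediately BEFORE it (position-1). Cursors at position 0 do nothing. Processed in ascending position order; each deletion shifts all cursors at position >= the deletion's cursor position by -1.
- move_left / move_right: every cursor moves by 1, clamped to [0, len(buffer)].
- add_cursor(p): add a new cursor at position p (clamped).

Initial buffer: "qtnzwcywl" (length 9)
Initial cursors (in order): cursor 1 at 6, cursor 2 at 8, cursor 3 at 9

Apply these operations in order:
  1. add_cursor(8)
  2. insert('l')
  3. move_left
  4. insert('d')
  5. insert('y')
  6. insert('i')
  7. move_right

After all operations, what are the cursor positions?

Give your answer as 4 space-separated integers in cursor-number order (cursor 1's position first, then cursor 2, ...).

After op 1 (add_cursor(8)): buffer="qtnzwcywl" (len 9), cursors c1@6 c2@8 c4@8 c3@9, authorship .........
After op 2 (insert('l')): buffer="qtnzwclywllll" (len 13), cursors c1@7 c2@11 c4@11 c3@13, authorship ......1..24.3
After op 3 (move_left): buffer="qtnzwclywllll" (len 13), cursors c1@6 c2@10 c4@10 c3@12, authorship ......1..24.3
After op 4 (insert('d')): buffer="qtnzwcdlywlddlldl" (len 17), cursors c1@7 c2@13 c4@13 c3@16, authorship ......11..2244.33
After op 5 (insert('y')): buffer="qtnzwcdylywlddyylldyl" (len 21), cursors c1@8 c2@16 c4@16 c3@20, authorship ......111..224244.333
After op 6 (insert('i')): buffer="qtnzwcdyilywlddyyiilldyil" (len 25), cursors c1@9 c2@19 c4@19 c3@24, authorship ......1111..22424244.3333
After op 7 (move_right): buffer="qtnzwcdyilywlddyyiilldyil" (len 25), cursors c1@10 c2@20 c4@20 c3@25, authorship ......1111..22424244.3333

Answer: 10 20 25 20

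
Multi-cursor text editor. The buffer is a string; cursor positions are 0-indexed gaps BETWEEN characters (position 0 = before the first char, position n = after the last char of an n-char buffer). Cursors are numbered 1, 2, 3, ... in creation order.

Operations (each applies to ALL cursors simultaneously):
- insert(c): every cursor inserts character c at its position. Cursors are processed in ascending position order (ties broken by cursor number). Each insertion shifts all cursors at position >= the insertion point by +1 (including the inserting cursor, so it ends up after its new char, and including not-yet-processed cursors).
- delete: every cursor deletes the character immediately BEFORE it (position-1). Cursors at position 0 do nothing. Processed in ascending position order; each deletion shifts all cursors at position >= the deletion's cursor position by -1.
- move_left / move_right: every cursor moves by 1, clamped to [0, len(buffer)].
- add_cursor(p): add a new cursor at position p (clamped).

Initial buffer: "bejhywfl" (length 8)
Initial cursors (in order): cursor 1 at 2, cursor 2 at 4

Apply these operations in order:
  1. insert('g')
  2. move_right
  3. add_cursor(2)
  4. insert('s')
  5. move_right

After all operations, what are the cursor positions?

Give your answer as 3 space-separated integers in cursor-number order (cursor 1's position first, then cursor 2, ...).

After op 1 (insert('g')): buffer="begjhgywfl" (len 10), cursors c1@3 c2@6, authorship ..1..2....
After op 2 (move_right): buffer="begjhgywfl" (len 10), cursors c1@4 c2@7, authorship ..1..2....
After op 3 (add_cursor(2)): buffer="begjhgywfl" (len 10), cursors c3@2 c1@4 c2@7, authorship ..1..2....
After op 4 (insert('s')): buffer="besgjshgyswfl" (len 13), cursors c3@3 c1@6 c2@10, authorship ..31.1.2.2...
After op 5 (move_right): buffer="besgjshgyswfl" (len 13), cursors c3@4 c1@7 c2@11, authorship ..31.1.2.2...

Answer: 7 11 4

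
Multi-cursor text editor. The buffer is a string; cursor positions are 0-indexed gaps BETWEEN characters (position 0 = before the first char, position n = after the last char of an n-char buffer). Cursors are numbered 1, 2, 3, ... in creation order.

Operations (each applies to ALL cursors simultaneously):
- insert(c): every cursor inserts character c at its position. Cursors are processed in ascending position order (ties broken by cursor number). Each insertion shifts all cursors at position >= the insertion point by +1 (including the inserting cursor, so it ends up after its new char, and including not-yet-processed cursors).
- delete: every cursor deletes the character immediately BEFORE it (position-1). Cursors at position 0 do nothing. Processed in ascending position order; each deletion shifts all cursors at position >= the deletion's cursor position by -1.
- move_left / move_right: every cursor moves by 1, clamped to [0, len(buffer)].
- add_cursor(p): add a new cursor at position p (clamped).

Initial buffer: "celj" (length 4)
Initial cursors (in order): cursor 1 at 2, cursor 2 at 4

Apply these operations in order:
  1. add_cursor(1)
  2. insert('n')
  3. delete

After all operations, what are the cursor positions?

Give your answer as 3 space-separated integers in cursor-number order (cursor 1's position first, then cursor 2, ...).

Answer: 2 4 1

Derivation:
After op 1 (add_cursor(1)): buffer="celj" (len 4), cursors c3@1 c1@2 c2@4, authorship ....
After op 2 (insert('n')): buffer="cnenljn" (len 7), cursors c3@2 c1@4 c2@7, authorship .3.1..2
After op 3 (delete): buffer="celj" (len 4), cursors c3@1 c1@2 c2@4, authorship ....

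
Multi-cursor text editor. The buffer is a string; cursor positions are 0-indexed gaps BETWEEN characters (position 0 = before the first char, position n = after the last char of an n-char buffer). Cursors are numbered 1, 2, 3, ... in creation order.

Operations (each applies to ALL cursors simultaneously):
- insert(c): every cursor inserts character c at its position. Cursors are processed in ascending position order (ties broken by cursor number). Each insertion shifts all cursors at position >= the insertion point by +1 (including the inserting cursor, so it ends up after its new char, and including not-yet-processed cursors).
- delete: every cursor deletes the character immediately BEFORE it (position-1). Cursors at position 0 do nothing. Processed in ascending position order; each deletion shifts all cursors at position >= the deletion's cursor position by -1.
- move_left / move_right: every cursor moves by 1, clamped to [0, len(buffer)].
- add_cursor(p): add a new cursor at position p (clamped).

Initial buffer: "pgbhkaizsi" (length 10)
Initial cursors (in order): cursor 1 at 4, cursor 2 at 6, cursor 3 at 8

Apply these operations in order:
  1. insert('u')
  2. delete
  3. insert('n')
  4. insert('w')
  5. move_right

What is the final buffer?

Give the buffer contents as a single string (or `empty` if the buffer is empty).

After op 1 (insert('u')): buffer="pgbhukauizusi" (len 13), cursors c1@5 c2@8 c3@11, authorship ....1..2..3..
After op 2 (delete): buffer="pgbhkaizsi" (len 10), cursors c1@4 c2@6 c3@8, authorship ..........
After op 3 (insert('n')): buffer="pgbhnkaniznsi" (len 13), cursors c1@5 c2@8 c3@11, authorship ....1..2..3..
After op 4 (insert('w')): buffer="pgbhnwkanwiznwsi" (len 16), cursors c1@6 c2@10 c3@14, authorship ....11..22..33..
After op 5 (move_right): buffer="pgbhnwkanwiznwsi" (len 16), cursors c1@7 c2@11 c3@15, authorship ....11..22..33..

Answer: pgbhnwkanwiznwsi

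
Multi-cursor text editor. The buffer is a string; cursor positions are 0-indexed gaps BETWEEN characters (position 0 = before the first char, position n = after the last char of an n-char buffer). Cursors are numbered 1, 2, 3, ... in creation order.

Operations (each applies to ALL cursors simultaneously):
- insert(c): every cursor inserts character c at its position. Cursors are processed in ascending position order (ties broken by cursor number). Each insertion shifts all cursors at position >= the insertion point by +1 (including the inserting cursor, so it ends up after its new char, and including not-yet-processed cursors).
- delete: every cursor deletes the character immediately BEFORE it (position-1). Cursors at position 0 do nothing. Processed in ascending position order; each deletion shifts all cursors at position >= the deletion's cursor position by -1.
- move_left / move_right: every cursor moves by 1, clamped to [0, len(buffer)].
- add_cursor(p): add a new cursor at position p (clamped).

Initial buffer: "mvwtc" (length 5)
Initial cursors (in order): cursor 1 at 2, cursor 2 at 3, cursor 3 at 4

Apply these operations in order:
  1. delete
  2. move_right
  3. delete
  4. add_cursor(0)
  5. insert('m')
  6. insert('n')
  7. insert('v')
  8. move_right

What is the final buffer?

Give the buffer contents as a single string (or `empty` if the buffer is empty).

Answer: mmmmnnnnvvvv

Derivation:
After op 1 (delete): buffer="mc" (len 2), cursors c1@1 c2@1 c3@1, authorship ..
After op 2 (move_right): buffer="mc" (len 2), cursors c1@2 c2@2 c3@2, authorship ..
After op 3 (delete): buffer="" (len 0), cursors c1@0 c2@0 c3@0, authorship 
After op 4 (add_cursor(0)): buffer="" (len 0), cursors c1@0 c2@0 c3@0 c4@0, authorship 
After op 5 (insert('m')): buffer="mmmm" (len 4), cursors c1@4 c2@4 c3@4 c4@4, authorship 1234
After op 6 (insert('n')): buffer="mmmmnnnn" (len 8), cursors c1@8 c2@8 c3@8 c4@8, authorship 12341234
After op 7 (insert('v')): buffer="mmmmnnnnvvvv" (len 12), cursors c1@12 c2@12 c3@12 c4@12, authorship 123412341234
After op 8 (move_right): buffer="mmmmnnnnvvvv" (len 12), cursors c1@12 c2@12 c3@12 c4@12, authorship 123412341234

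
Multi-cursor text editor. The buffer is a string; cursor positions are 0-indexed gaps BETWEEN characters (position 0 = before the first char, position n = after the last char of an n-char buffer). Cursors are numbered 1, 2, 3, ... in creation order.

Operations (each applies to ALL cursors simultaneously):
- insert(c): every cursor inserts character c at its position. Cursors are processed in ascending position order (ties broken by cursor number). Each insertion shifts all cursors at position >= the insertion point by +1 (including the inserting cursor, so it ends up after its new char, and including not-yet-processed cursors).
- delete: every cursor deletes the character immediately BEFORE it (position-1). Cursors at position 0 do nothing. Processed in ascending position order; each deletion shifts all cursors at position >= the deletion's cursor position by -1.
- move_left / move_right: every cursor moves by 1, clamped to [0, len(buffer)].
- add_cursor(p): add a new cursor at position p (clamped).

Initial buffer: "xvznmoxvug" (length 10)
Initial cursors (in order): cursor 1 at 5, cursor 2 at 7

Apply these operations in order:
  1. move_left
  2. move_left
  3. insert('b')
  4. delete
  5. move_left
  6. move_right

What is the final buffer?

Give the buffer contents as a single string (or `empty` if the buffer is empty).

Answer: xvznmoxvug

Derivation:
After op 1 (move_left): buffer="xvznmoxvug" (len 10), cursors c1@4 c2@6, authorship ..........
After op 2 (move_left): buffer="xvznmoxvug" (len 10), cursors c1@3 c2@5, authorship ..........
After op 3 (insert('b')): buffer="xvzbnmboxvug" (len 12), cursors c1@4 c2@7, authorship ...1..2.....
After op 4 (delete): buffer="xvznmoxvug" (len 10), cursors c1@3 c2@5, authorship ..........
After op 5 (move_left): buffer="xvznmoxvug" (len 10), cursors c1@2 c2@4, authorship ..........
After op 6 (move_right): buffer="xvznmoxvug" (len 10), cursors c1@3 c2@5, authorship ..........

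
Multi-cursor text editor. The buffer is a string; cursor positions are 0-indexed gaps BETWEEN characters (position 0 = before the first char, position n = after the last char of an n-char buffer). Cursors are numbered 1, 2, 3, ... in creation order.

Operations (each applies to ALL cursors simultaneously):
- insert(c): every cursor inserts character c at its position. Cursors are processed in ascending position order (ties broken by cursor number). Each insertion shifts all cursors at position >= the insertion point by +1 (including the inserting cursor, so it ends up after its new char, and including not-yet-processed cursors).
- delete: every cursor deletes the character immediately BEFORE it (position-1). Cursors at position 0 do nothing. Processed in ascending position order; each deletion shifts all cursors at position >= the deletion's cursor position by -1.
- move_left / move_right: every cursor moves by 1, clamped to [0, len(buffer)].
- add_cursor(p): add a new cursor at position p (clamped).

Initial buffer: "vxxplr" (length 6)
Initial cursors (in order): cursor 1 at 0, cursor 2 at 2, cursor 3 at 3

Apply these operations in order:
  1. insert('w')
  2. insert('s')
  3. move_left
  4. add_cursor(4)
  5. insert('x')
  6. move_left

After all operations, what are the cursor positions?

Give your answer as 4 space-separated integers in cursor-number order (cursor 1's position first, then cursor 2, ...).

Answer: 1 7 11 5

Derivation:
After op 1 (insert('w')): buffer="wvxwxwplr" (len 9), cursors c1@1 c2@4 c3@6, authorship 1..2.3...
After op 2 (insert('s')): buffer="wsvxwsxwsplr" (len 12), cursors c1@2 c2@6 c3@9, authorship 11..22.33...
After op 3 (move_left): buffer="wsvxwsxwsplr" (len 12), cursors c1@1 c2@5 c3@8, authorship 11..22.33...
After op 4 (add_cursor(4)): buffer="wsvxwsxwsplr" (len 12), cursors c1@1 c4@4 c2@5 c3@8, authorship 11..22.33...
After op 5 (insert('x')): buffer="wxsvxxwxsxwxsplr" (len 16), cursors c1@2 c4@6 c2@8 c3@12, authorship 111..4222.333...
After op 6 (move_left): buffer="wxsvxxwxsxwxsplr" (len 16), cursors c1@1 c4@5 c2@7 c3@11, authorship 111..4222.333...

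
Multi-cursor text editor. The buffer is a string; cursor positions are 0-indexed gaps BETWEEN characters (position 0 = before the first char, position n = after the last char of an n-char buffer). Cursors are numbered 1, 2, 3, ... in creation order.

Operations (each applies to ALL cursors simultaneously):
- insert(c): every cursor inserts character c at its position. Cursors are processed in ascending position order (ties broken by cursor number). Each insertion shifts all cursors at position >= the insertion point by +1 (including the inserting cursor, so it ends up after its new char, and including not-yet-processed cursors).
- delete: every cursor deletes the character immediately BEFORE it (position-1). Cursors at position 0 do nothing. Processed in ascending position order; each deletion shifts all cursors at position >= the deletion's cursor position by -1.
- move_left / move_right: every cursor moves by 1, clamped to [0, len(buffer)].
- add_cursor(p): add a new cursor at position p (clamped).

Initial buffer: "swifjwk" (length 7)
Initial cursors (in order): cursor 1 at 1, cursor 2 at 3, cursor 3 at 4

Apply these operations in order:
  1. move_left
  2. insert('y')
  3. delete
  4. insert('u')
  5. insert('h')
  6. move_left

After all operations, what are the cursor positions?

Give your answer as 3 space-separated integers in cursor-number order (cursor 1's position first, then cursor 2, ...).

After op 1 (move_left): buffer="swifjwk" (len 7), cursors c1@0 c2@2 c3@3, authorship .......
After op 2 (insert('y')): buffer="yswyiyfjwk" (len 10), cursors c1@1 c2@4 c3@6, authorship 1..2.3....
After op 3 (delete): buffer="swifjwk" (len 7), cursors c1@0 c2@2 c3@3, authorship .......
After op 4 (insert('u')): buffer="uswuiufjwk" (len 10), cursors c1@1 c2@4 c3@6, authorship 1..2.3....
After op 5 (insert('h')): buffer="uhswuhiuhfjwk" (len 13), cursors c1@2 c2@6 c3@9, authorship 11..22.33....
After op 6 (move_left): buffer="uhswuhiuhfjwk" (len 13), cursors c1@1 c2@5 c3@8, authorship 11..22.33....

Answer: 1 5 8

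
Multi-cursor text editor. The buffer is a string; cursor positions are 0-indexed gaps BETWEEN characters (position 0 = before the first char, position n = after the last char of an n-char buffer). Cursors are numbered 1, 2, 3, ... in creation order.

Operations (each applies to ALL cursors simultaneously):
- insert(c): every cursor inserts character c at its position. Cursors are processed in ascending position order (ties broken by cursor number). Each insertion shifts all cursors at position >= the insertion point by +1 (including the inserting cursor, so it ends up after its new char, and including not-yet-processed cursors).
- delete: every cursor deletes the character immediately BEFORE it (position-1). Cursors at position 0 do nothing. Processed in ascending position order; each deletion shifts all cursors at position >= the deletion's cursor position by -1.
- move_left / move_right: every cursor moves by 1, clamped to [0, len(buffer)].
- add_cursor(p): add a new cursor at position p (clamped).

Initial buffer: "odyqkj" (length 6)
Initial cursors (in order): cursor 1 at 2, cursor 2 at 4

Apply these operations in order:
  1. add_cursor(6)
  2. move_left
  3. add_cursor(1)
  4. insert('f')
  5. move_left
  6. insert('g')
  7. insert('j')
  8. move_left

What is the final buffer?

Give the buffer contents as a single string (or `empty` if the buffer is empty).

Answer: ofggjjfdygjfqkgjfj

Derivation:
After op 1 (add_cursor(6)): buffer="odyqkj" (len 6), cursors c1@2 c2@4 c3@6, authorship ......
After op 2 (move_left): buffer="odyqkj" (len 6), cursors c1@1 c2@3 c3@5, authorship ......
After op 3 (add_cursor(1)): buffer="odyqkj" (len 6), cursors c1@1 c4@1 c2@3 c3@5, authorship ......
After op 4 (insert('f')): buffer="offdyfqkfj" (len 10), cursors c1@3 c4@3 c2@6 c3@9, authorship .14..2..3.
After op 5 (move_left): buffer="offdyfqkfj" (len 10), cursors c1@2 c4@2 c2@5 c3@8, authorship .14..2..3.
After op 6 (insert('g')): buffer="ofggfdygfqkgfj" (len 14), cursors c1@4 c4@4 c2@8 c3@12, authorship .1144..22..33.
After op 7 (insert('j')): buffer="ofggjjfdygjfqkgjfj" (len 18), cursors c1@6 c4@6 c2@11 c3@16, authorship .114144..222..333.
After op 8 (move_left): buffer="ofggjjfdygjfqkgjfj" (len 18), cursors c1@5 c4@5 c2@10 c3@15, authorship .114144..222..333.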